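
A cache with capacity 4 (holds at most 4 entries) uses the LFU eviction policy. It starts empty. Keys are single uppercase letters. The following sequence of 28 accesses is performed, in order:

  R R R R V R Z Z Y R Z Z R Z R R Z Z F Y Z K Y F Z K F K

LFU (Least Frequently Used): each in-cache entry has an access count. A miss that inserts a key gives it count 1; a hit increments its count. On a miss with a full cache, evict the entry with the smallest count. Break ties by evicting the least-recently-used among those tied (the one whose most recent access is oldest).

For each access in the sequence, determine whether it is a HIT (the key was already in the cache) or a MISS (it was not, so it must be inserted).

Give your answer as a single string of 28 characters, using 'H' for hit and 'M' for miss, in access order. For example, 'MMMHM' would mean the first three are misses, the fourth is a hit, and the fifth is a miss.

Answer: MHHHMHMHMHHHHHHHHHMHHMHMHMMM

Derivation:
LFU simulation (capacity=4):
  1. access R: MISS. Cache: [R(c=1)]
  2. access R: HIT, count now 2. Cache: [R(c=2)]
  3. access R: HIT, count now 3. Cache: [R(c=3)]
  4. access R: HIT, count now 4. Cache: [R(c=4)]
  5. access V: MISS. Cache: [V(c=1) R(c=4)]
  6. access R: HIT, count now 5. Cache: [V(c=1) R(c=5)]
  7. access Z: MISS. Cache: [V(c=1) Z(c=1) R(c=5)]
  8. access Z: HIT, count now 2. Cache: [V(c=1) Z(c=2) R(c=5)]
  9. access Y: MISS. Cache: [V(c=1) Y(c=1) Z(c=2) R(c=5)]
  10. access R: HIT, count now 6. Cache: [V(c=1) Y(c=1) Z(c=2) R(c=6)]
  11. access Z: HIT, count now 3. Cache: [V(c=1) Y(c=1) Z(c=3) R(c=6)]
  12. access Z: HIT, count now 4. Cache: [V(c=1) Y(c=1) Z(c=4) R(c=6)]
  13. access R: HIT, count now 7. Cache: [V(c=1) Y(c=1) Z(c=4) R(c=7)]
  14. access Z: HIT, count now 5. Cache: [V(c=1) Y(c=1) Z(c=5) R(c=7)]
  15. access R: HIT, count now 8. Cache: [V(c=1) Y(c=1) Z(c=5) R(c=8)]
  16. access R: HIT, count now 9. Cache: [V(c=1) Y(c=1) Z(c=5) R(c=9)]
  17. access Z: HIT, count now 6. Cache: [V(c=1) Y(c=1) Z(c=6) R(c=9)]
  18. access Z: HIT, count now 7. Cache: [V(c=1) Y(c=1) Z(c=7) R(c=9)]
  19. access F: MISS, evict V(c=1). Cache: [Y(c=1) F(c=1) Z(c=7) R(c=9)]
  20. access Y: HIT, count now 2. Cache: [F(c=1) Y(c=2) Z(c=7) R(c=9)]
  21. access Z: HIT, count now 8. Cache: [F(c=1) Y(c=2) Z(c=8) R(c=9)]
  22. access K: MISS, evict F(c=1). Cache: [K(c=1) Y(c=2) Z(c=8) R(c=9)]
  23. access Y: HIT, count now 3. Cache: [K(c=1) Y(c=3) Z(c=8) R(c=9)]
  24. access F: MISS, evict K(c=1). Cache: [F(c=1) Y(c=3) Z(c=8) R(c=9)]
  25. access Z: HIT, count now 9. Cache: [F(c=1) Y(c=3) R(c=9) Z(c=9)]
  26. access K: MISS, evict F(c=1). Cache: [K(c=1) Y(c=3) R(c=9) Z(c=9)]
  27. access F: MISS, evict K(c=1). Cache: [F(c=1) Y(c=3) R(c=9) Z(c=9)]
  28. access K: MISS, evict F(c=1). Cache: [K(c=1) Y(c=3) R(c=9) Z(c=9)]
Total: 18 hits, 10 misses, 6 evictions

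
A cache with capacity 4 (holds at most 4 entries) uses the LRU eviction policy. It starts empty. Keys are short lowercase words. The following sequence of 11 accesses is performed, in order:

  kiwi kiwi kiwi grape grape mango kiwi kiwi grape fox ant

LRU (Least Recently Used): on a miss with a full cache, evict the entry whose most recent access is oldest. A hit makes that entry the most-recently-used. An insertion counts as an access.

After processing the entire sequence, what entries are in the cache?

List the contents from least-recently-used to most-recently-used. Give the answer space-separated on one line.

Answer: kiwi grape fox ant

Derivation:
LRU simulation (capacity=4):
  1. access kiwi: MISS. Cache (LRU->MRU): [kiwi]
  2. access kiwi: HIT. Cache (LRU->MRU): [kiwi]
  3. access kiwi: HIT. Cache (LRU->MRU): [kiwi]
  4. access grape: MISS. Cache (LRU->MRU): [kiwi grape]
  5. access grape: HIT. Cache (LRU->MRU): [kiwi grape]
  6. access mango: MISS. Cache (LRU->MRU): [kiwi grape mango]
  7. access kiwi: HIT. Cache (LRU->MRU): [grape mango kiwi]
  8. access kiwi: HIT. Cache (LRU->MRU): [grape mango kiwi]
  9. access grape: HIT. Cache (LRU->MRU): [mango kiwi grape]
  10. access fox: MISS. Cache (LRU->MRU): [mango kiwi grape fox]
  11. access ant: MISS, evict mango. Cache (LRU->MRU): [kiwi grape fox ant]
Total: 6 hits, 5 misses, 1 evictions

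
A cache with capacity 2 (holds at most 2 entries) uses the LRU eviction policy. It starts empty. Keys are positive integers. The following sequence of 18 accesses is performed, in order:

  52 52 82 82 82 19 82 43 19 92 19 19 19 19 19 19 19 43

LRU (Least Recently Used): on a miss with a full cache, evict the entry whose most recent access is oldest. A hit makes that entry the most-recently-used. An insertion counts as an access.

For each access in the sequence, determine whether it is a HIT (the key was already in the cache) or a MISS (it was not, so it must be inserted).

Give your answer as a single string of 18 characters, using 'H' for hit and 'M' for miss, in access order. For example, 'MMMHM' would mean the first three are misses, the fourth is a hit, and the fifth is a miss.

LRU simulation (capacity=2):
  1. access 52: MISS. Cache (LRU->MRU): [52]
  2. access 52: HIT. Cache (LRU->MRU): [52]
  3. access 82: MISS. Cache (LRU->MRU): [52 82]
  4. access 82: HIT. Cache (LRU->MRU): [52 82]
  5. access 82: HIT. Cache (LRU->MRU): [52 82]
  6. access 19: MISS, evict 52. Cache (LRU->MRU): [82 19]
  7. access 82: HIT. Cache (LRU->MRU): [19 82]
  8. access 43: MISS, evict 19. Cache (LRU->MRU): [82 43]
  9. access 19: MISS, evict 82. Cache (LRU->MRU): [43 19]
  10. access 92: MISS, evict 43. Cache (LRU->MRU): [19 92]
  11. access 19: HIT. Cache (LRU->MRU): [92 19]
  12. access 19: HIT. Cache (LRU->MRU): [92 19]
  13. access 19: HIT. Cache (LRU->MRU): [92 19]
  14. access 19: HIT. Cache (LRU->MRU): [92 19]
  15. access 19: HIT. Cache (LRU->MRU): [92 19]
  16. access 19: HIT. Cache (LRU->MRU): [92 19]
  17. access 19: HIT. Cache (LRU->MRU): [92 19]
  18. access 43: MISS, evict 92. Cache (LRU->MRU): [19 43]
Total: 11 hits, 7 misses, 5 evictions

Answer: MHMHHMHMMMHHHHHHHM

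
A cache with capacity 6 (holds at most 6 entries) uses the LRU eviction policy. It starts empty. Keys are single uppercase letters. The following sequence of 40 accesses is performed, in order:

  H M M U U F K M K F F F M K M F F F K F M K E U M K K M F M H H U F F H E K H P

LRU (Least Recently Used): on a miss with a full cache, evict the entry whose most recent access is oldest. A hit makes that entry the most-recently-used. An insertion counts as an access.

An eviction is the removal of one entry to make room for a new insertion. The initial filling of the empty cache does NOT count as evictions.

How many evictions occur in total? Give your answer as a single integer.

Answer: 1

Derivation:
LRU simulation (capacity=6):
  1. access H: MISS. Cache (LRU->MRU): [H]
  2. access M: MISS. Cache (LRU->MRU): [H M]
  3. access M: HIT. Cache (LRU->MRU): [H M]
  4. access U: MISS. Cache (LRU->MRU): [H M U]
  5. access U: HIT. Cache (LRU->MRU): [H M U]
  6. access F: MISS. Cache (LRU->MRU): [H M U F]
  7. access K: MISS. Cache (LRU->MRU): [H M U F K]
  8. access M: HIT. Cache (LRU->MRU): [H U F K M]
  9. access K: HIT. Cache (LRU->MRU): [H U F M K]
  10. access F: HIT. Cache (LRU->MRU): [H U M K F]
  11. access F: HIT. Cache (LRU->MRU): [H U M K F]
  12. access F: HIT. Cache (LRU->MRU): [H U M K F]
  13. access M: HIT. Cache (LRU->MRU): [H U K F M]
  14. access K: HIT. Cache (LRU->MRU): [H U F M K]
  15. access M: HIT. Cache (LRU->MRU): [H U F K M]
  16. access F: HIT. Cache (LRU->MRU): [H U K M F]
  17. access F: HIT. Cache (LRU->MRU): [H U K M F]
  18. access F: HIT. Cache (LRU->MRU): [H U K M F]
  19. access K: HIT. Cache (LRU->MRU): [H U M F K]
  20. access F: HIT. Cache (LRU->MRU): [H U M K F]
  21. access M: HIT. Cache (LRU->MRU): [H U K F M]
  22. access K: HIT. Cache (LRU->MRU): [H U F M K]
  23. access E: MISS. Cache (LRU->MRU): [H U F M K E]
  24. access U: HIT. Cache (LRU->MRU): [H F M K E U]
  25. access M: HIT. Cache (LRU->MRU): [H F K E U M]
  26. access K: HIT. Cache (LRU->MRU): [H F E U M K]
  27. access K: HIT. Cache (LRU->MRU): [H F E U M K]
  28. access M: HIT. Cache (LRU->MRU): [H F E U K M]
  29. access F: HIT. Cache (LRU->MRU): [H E U K M F]
  30. access M: HIT. Cache (LRU->MRU): [H E U K F M]
  31. access H: HIT. Cache (LRU->MRU): [E U K F M H]
  32. access H: HIT. Cache (LRU->MRU): [E U K F M H]
  33. access U: HIT. Cache (LRU->MRU): [E K F M H U]
  34. access F: HIT. Cache (LRU->MRU): [E K M H U F]
  35. access F: HIT. Cache (LRU->MRU): [E K M H U F]
  36. access H: HIT. Cache (LRU->MRU): [E K M U F H]
  37. access E: HIT. Cache (LRU->MRU): [K M U F H E]
  38. access K: HIT. Cache (LRU->MRU): [M U F H E K]
  39. access H: HIT. Cache (LRU->MRU): [M U F E K H]
  40. access P: MISS, evict M. Cache (LRU->MRU): [U F E K H P]
Total: 33 hits, 7 misses, 1 evictions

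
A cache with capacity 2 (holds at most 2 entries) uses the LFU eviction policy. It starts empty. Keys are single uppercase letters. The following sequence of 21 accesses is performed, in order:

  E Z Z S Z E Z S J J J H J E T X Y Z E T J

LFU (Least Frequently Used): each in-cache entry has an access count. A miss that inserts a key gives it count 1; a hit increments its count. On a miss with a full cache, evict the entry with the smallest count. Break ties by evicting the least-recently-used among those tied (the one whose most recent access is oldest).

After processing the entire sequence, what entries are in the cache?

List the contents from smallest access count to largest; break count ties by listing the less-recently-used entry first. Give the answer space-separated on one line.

LFU simulation (capacity=2):
  1. access E: MISS. Cache: [E(c=1)]
  2. access Z: MISS. Cache: [E(c=1) Z(c=1)]
  3. access Z: HIT, count now 2. Cache: [E(c=1) Z(c=2)]
  4. access S: MISS, evict E(c=1). Cache: [S(c=1) Z(c=2)]
  5. access Z: HIT, count now 3. Cache: [S(c=1) Z(c=3)]
  6. access E: MISS, evict S(c=1). Cache: [E(c=1) Z(c=3)]
  7. access Z: HIT, count now 4. Cache: [E(c=1) Z(c=4)]
  8. access S: MISS, evict E(c=1). Cache: [S(c=1) Z(c=4)]
  9. access J: MISS, evict S(c=1). Cache: [J(c=1) Z(c=4)]
  10. access J: HIT, count now 2. Cache: [J(c=2) Z(c=4)]
  11. access J: HIT, count now 3. Cache: [J(c=3) Z(c=4)]
  12. access H: MISS, evict J(c=3). Cache: [H(c=1) Z(c=4)]
  13. access J: MISS, evict H(c=1). Cache: [J(c=1) Z(c=4)]
  14. access E: MISS, evict J(c=1). Cache: [E(c=1) Z(c=4)]
  15. access T: MISS, evict E(c=1). Cache: [T(c=1) Z(c=4)]
  16. access X: MISS, evict T(c=1). Cache: [X(c=1) Z(c=4)]
  17. access Y: MISS, evict X(c=1). Cache: [Y(c=1) Z(c=4)]
  18. access Z: HIT, count now 5. Cache: [Y(c=1) Z(c=5)]
  19. access E: MISS, evict Y(c=1). Cache: [E(c=1) Z(c=5)]
  20. access T: MISS, evict E(c=1). Cache: [T(c=1) Z(c=5)]
  21. access J: MISS, evict T(c=1). Cache: [J(c=1) Z(c=5)]
Total: 6 hits, 15 misses, 13 evictions

Answer: J Z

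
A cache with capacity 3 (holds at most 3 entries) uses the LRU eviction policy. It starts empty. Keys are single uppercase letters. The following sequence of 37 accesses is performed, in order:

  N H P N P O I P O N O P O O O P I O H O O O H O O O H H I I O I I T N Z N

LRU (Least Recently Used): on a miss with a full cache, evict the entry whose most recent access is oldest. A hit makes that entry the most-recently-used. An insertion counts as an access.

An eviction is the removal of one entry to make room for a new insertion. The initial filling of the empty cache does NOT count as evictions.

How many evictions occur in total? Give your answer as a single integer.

Answer: 8

Derivation:
LRU simulation (capacity=3):
  1. access N: MISS. Cache (LRU->MRU): [N]
  2. access H: MISS. Cache (LRU->MRU): [N H]
  3. access P: MISS. Cache (LRU->MRU): [N H P]
  4. access N: HIT. Cache (LRU->MRU): [H P N]
  5. access P: HIT. Cache (LRU->MRU): [H N P]
  6. access O: MISS, evict H. Cache (LRU->MRU): [N P O]
  7. access I: MISS, evict N. Cache (LRU->MRU): [P O I]
  8. access P: HIT. Cache (LRU->MRU): [O I P]
  9. access O: HIT. Cache (LRU->MRU): [I P O]
  10. access N: MISS, evict I. Cache (LRU->MRU): [P O N]
  11. access O: HIT. Cache (LRU->MRU): [P N O]
  12. access P: HIT. Cache (LRU->MRU): [N O P]
  13. access O: HIT. Cache (LRU->MRU): [N P O]
  14. access O: HIT. Cache (LRU->MRU): [N P O]
  15. access O: HIT. Cache (LRU->MRU): [N P O]
  16. access P: HIT. Cache (LRU->MRU): [N O P]
  17. access I: MISS, evict N. Cache (LRU->MRU): [O P I]
  18. access O: HIT. Cache (LRU->MRU): [P I O]
  19. access H: MISS, evict P. Cache (LRU->MRU): [I O H]
  20. access O: HIT. Cache (LRU->MRU): [I H O]
  21. access O: HIT. Cache (LRU->MRU): [I H O]
  22. access O: HIT. Cache (LRU->MRU): [I H O]
  23. access H: HIT. Cache (LRU->MRU): [I O H]
  24. access O: HIT. Cache (LRU->MRU): [I H O]
  25. access O: HIT. Cache (LRU->MRU): [I H O]
  26. access O: HIT. Cache (LRU->MRU): [I H O]
  27. access H: HIT. Cache (LRU->MRU): [I O H]
  28. access H: HIT. Cache (LRU->MRU): [I O H]
  29. access I: HIT. Cache (LRU->MRU): [O H I]
  30. access I: HIT. Cache (LRU->MRU): [O H I]
  31. access O: HIT. Cache (LRU->MRU): [H I O]
  32. access I: HIT. Cache (LRU->MRU): [H O I]
  33. access I: HIT. Cache (LRU->MRU): [H O I]
  34. access T: MISS, evict H. Cache (LRU->MRU): [O I T]
  35. access N: MISS, evict O. Cache (LRU->MRU): [I T N]
  36. access Z: MISS, evict I. Cache (LRU->MRU): [T N Z]
  37. access N: HIT. Cache (LRU->MRU): [T Z N]
Total: 26 hits, 11 misses, 8 evictions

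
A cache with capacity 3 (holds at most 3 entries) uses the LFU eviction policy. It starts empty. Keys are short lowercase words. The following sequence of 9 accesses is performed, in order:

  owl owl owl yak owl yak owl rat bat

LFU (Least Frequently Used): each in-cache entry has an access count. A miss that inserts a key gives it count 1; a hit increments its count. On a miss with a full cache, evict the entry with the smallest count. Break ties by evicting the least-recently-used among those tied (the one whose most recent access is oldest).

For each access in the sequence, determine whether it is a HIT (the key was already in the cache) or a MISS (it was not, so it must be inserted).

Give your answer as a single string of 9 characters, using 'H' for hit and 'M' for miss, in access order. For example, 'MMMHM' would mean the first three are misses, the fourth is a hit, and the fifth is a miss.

LFU simulation (capacity=3):
  1. access owl: MISS. Cache: [owl(c=1)]
  2. access owl: HIT, count now 2. Cache: [owl(c=2)]
  3. access owl: HIT, count now 3. Cache: [owl(c=3)]
  4. access yak: MISS. Cache: [yak(c=1) owl(c=3)]
  5. access owl: HIT, count now 4. Cache: [yak(c=1) owl(c=4)]
  6. access yak: HIT, count now 2. Cache: [yak(c=2) owl(c=4)]
  7. access owl: HIT, count now 5. Cache: [yak(c=2) owl(c=5)]
  8. access rat: MISS. Cache: [rat(c=1) yak(c=2) owl(c=5)]
  9. access bat: MISS, evict rat(c=1). Cache: [bat(c=1) yak(c=2) owl(c=5)]
Total: 5 hits, 4 misses, 1 evictions

Answer: MHHMHHHMM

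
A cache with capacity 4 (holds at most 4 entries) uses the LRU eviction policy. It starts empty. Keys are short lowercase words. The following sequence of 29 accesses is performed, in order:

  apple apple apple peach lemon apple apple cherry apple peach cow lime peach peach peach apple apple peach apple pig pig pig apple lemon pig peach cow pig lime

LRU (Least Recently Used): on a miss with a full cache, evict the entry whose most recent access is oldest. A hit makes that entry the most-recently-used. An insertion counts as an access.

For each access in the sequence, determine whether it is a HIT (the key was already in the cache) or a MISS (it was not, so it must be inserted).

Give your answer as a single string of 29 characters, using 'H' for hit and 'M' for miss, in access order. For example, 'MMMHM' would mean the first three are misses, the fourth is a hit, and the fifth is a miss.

LRU simulation (capacity=4):
  1. access apple: MISS. Cache (LRU->MRU): [apple]
  2. access apple: HIT. Cache (LRU->MRU): [apple]
  3. access apple: HIT. Cache (LRU->MRU): [apple]
  4. access peach: MISS. Cache (LRU->MRU): [apple peach]
  5. access lemon: MISS. Cache (LRU->MRU): [apple peach lemon]
  6. access apple: HIT. Cache (LRU->MRU): [peach lemon apple]
  7. access apple: HIT. Cache (LRU->MRU): [peach lemon apple]
  8. access cherry: MISS. Cache (LRU->MRU): [peach lemon apple cherry]
  9. access apple: HIT. Cache (LRU->MRU): [peach lemon cherry apple]
  10. access peach: HIT. Cache (LRU->MRU): [lemon cherry apple peach]
  11. access cow: MISS, evict lemon. Cache (LRU->MRU): [cherry apple peach cow]
  12. access lime: MISS, evict cherry. Cache (LRU->MRU): [apple peach cow lime]
  13. access peach: HIT. Cache (LRU->MRU): [apple cow lime peach]
  14. access peach: HIT. Cache (LRU->MRU): [apple cow lime peach]
  15. access peach: HIT. Cache (LRU->MRU): [apple cow lime peach]
  16. access apple: HIT. Cache (LRU->MRU): [cow lime peach apple]
  17. access apple: HIT. Cache (LRU->MRU): [cow lime peach apple]
  18. access peach: HIT. Cache (LRU->MRU): [cow lime apple peach]
  19. access apple: HIT. Cache (LRU->MRU): [cow lime peach apple]
  20. access pig: MISS, evict cow. Cache (LRU->MRU): [lime peach apple pig]
  21. access pig: HIT. Cache (LRU->MRU): [lime peach apple pig]
  22. access pig: HIT. Cache (LRU->MRU): [lime peach apple pig]
  23. access apple: HIT. Cache (LRU->MRU): [lime peach pig apple]
  24. access lemon: MISS, evict lime. Cache (LRU->MRU): [peach pig apple lemon]
  25. access pig: HIT. Cache (LRU->MRU): [peach apple lemon pig]
  26. access peach: HIT. Cache (LRU->MRU): [apple lemon pig peach]
  27. access cow: MISS, evict apple. Cache (LRU->MRU): [lemon pig peach cow]
  28. access pig: HIT. Cache (LRU->MRU): [lemon peach cow pig]
  29. access lime: MISS, evict lemon. Cache (LRU->MRU): [peach cow pig lime]
Total: 19 hits, 10 misses, 6 evictions

Answer: MHHMMHHMHHMMHHHHHHHMHHHMHHMHM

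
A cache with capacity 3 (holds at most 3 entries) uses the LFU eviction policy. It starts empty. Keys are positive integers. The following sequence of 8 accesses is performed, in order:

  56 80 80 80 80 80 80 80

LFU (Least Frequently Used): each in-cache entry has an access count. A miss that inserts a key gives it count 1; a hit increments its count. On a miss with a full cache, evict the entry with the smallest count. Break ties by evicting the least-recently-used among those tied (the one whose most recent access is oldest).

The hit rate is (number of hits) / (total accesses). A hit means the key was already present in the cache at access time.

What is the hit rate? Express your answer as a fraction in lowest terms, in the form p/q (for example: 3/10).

Answer: 3/4

Derivation:
LFU simulation (capacity=3):
  1. access 56: MISS. Cache: [56(c=1)]
  2. access 80: MISS. Cache: [56(c=1) 80(c=1)]
  3. access 80: HIT, count now 2. Cache: [56(c=1) 80(c=2)]
  4. access 80: HIT, count now 3. Cache: [56(c=1) 80(c=3)]
  5. access 80: HIT, count now 4. Cache: [56(c=1) 80(c=4)]
  6. access 80: HIT, count now 5. Cache: [56(c=1) 80(c=5)]
  7. access 80: HIT, count now 6. Cache: [56(c=1) 80(c=6)]
  8. access 80: HIT, count now 7. Cache: [56(c=1) 80(c=7)]
Total: 6 hits, 2 misses, 0 evictions

Hit rate = 6/8 = 3/4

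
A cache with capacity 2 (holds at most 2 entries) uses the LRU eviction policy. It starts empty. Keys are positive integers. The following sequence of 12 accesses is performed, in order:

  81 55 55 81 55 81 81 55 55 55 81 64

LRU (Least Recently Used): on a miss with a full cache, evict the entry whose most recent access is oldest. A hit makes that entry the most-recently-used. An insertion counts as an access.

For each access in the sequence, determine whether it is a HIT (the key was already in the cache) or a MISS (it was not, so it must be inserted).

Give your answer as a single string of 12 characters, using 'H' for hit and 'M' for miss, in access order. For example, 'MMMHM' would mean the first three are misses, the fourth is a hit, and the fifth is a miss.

Answer: MMHHHHHHHHHM

Derivation:
LRU simulation (capacity=2):
  1. access 81: MISS. Cache (LRU->MRU): [81]
  2. access 55: MISS. Cache (LRU->MRU): [81 55]
  3. access 55: HIT. Cache (LRU->MRU): [81 55]
  4. access 81: HIT. Cache (LRU->MRU): [55 81]
  5. access 55: HIT. Cache (LRU->MRU): [81 55]
  6. access 81: HIT. Cache (LRU->MRU): [55 81]
  7. access 81: HIT. Cache (LRU->MRU): [55 81]
  8. access 55: HIT. Cache (LRU->MRU): [81 55]
  9. access 55: HIT. Cache (LRU->MRU): [81 55]
  10. access 55: HIT. Cache (LRU->MRU): [81 55]
  11. access 81: HIT. Cache (LRU->MRU): [55 81]
  12. access 64: MISS, evict 55. Cache (LRU->MRU): [81 64]
Total: 9 hits, 3 misses, 1 evictions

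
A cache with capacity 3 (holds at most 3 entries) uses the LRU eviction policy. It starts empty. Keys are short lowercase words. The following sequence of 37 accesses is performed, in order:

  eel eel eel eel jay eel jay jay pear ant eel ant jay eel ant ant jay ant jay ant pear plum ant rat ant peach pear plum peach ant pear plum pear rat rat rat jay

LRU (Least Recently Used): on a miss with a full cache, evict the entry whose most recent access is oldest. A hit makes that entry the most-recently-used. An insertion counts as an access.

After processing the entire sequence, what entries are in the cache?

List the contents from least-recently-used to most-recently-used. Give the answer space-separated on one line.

LRU simulation (capacity=3):
  1. access eel: MISS. Cache (LRU->MRU): [eel]
  2. access eel: HIT. Cache (LRU->MRU): [eel]
  3. access eel: HIT. Cache (LRU->MRU): [eel]
  4. access eel: HIT. Cache (LRU->MRU): [eel]
  5. access jay: MISS. Cache (LRU->MRU): [eel jay]
  6. access eel: HIT. Cache (LRU->MRU): [jay eel]
  7. access jay: HIT. Cache (LRU->MRU): [eel jay]
  8. access jay: HIT. Cache (LRU->MRU): [eel jay]
  9. access pear: MISS. Cache (LRU->MRU): [eel jay pear]
  10. access ant: MISS, evict eel. Cache (LRU->MRU): [jay pear ant]
  11. access eel: MISS, evict jay. Cache (LRU->MRU): [pear ant eel]
  12. access ant: HIT. Cache (LRU->MRU): [pear eel ant]
  13. access jay: MISS, evict pear. Cache (LRU->MRU): [eel ant jay]
  14. access eel: HIT. Cache (LRU->MRU): [ant jay eel]
  15. access ant: HIT. Cache (LRU->MRU): [jay eel ant]
  16. access ant: HIT. Cache (LRU->MRU): [jay eel ant]
  17. access jay: HIT. Cache (LRU->MRU): [eel ant jay]
  18. access ant: HIT. Cache (LRU->MRU): [eel jay ant]
  19. access jay: HIT. Cache (LRU->MRU): [eel ant jay]
  20. access ant: HIT. Cache (LRU->MRU): [eel jay ant]
  21. access pear: MISS, evict eel. Cache (LRU->MRU): [jay ant pear]
  22. access plum: MISS, evict jay. Cache (LRU->MRU): [ant pear plum]
  23. access ant: HIT. Cache (LRU->MRU): [pear plum ant]
  24. access rat: MISS, evict pear. Cache (LRU->MRU): [plum ant rat]
  25. access ant: HIT. Cache (LRU->MRU): [plum rat ant]
  26. access peach: MISS, evict plum. Cache (LRU->MRU): [rat ant peach]
  27. access pear: MISS, evict rat. Cache (LRU->MRU): [ant peach pear]
  28. access plum: MISS, evict ant. Cache (LRU->MRU): [peach pear plum]
  29. access peach: HIT. Cache (LRU->MRU): [pear plum peach]
  30. access ant: MISS, evict pear. Cache (LRU->MRU): [plum peach ant]
  31. access pear: MISS, evict plum. Cache (LRU->MRU): [peach ant pear]
  32. access plum: MISS, evict peach. Cache (LRU->MRU): [ant pear plum]
  33. access pear: HIT. Cache (LRU->MRU): [ant plum pear]
  34. access rat: MISS, evict ant. Cache (LRU->MRU): [plum pear rat]
  35. access rat: HIT. Cache (LRU->MRU): [plum pear rat]
  36. access rat: HIT. Cache (LRU->MRU): [plum pear rat]
  37. access jay: MISS, evict plum. Cache (LRU->MRU): [pear rat jay]
Total: 20 hits, 17 misses, 14 evictions

Answer: pear rat jay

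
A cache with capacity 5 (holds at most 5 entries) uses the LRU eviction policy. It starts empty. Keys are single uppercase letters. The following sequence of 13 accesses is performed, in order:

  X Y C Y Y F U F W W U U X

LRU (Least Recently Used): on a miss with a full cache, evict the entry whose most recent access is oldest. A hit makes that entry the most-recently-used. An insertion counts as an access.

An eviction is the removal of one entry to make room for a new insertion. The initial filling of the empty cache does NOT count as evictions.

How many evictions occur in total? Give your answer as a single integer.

Answer: 2

Derivation:
LRU simulation (capacity=5):
  1. access X: MISS. Cache (LRU->MRU): [X]
  2. access Y: MISS. Cache (LRU->MRU): [X Y]
  3. access C: MISS. Cache (LRU->MRU): [X Y C]
  4. access Y: HIT. Cache (LRU->MRU): [X C Y]
  5. access Y: HIT. Cache (LRU->MRU): [X C Y]
  6. access F: MISS. Cache (LRU->MRU): [X C Y F]
  7. access U: MISS. Cache (LRU->MRU): [X C Y F U]
  8. access F: HIT. Cache (LRU->MRU): [X C Y U F]
  9. access W: MISS, evict X. Cache (LRU->MRU): [C Y U F W]
  10. access W: HIT. Cache (LRU->MRU): [C Y U F W]
  11. access U: HIT. Cache (LRU->MRU): [C Y F W U]
  12. access U: HIT. Cache (LRU->MRU): [C Y F W U]
  13. access X: MISS, evict C. Cache (LRU->MRU): [Y F W U X]
Total: 6 hits, 7 misses, 2 evictions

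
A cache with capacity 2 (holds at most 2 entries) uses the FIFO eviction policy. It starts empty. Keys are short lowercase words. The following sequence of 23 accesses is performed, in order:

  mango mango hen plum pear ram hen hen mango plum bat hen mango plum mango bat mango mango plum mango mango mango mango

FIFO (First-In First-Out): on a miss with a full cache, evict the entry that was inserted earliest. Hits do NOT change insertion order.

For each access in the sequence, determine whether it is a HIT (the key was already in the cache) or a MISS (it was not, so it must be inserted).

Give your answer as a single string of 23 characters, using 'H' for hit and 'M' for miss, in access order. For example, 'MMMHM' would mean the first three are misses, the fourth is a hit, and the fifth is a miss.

Answer: MHMMMMMHMMMMMMHMMHMHHHH

Derivation:
FIFO simulation (capacity=2):
  1. access mango: MISS. Cache (old->new): [mango]
  2. access mango: HIT. Cache (old->new): [mango]
  3. access hen: MISS. Cache (old->new): [mango hen]
  4. access plum: MISS, evict mango. Cache (old->new): [hen plum]
  5. access pear: MISS, evict hen. Cache (old->new): [plum pear]
  6. access ram: MISS, evict plum. Cache (old->new): [pear ram]
  7. access hen: MISS, evict pear. Cache (old->new): [ram hen]
  8. access hen: HIT. Cache (old->new): [ram hen]
  9. access mango: MISS, evict ram. Cache (old->new): [hen mango]
  10. access plum: MISS, evict hen. Cache (old->new): [mango plum]
  11. access bat: MISS, evict mango. Cache (old->new): [plum bat]
  12. access hen: MISS, evict plum. Cache (old->new): [bat hen]
  13. access mango: MISS, evict bat. Cache (old->new): [hen mango]
  14. access plum: MISS, evict hen. Cache (old->new): [mango plum]
  15. access mango: HIT. Cache (old->new): [mango plum]
  16. access bat: MISS, evict mango. Cache (old->new): [plum bat]
  17. access mango: MISS, evict plum. Cache (old->new): [bat mango]
  18. access mango: HIT. Cache (old->new): [bat mango]
  19. access plum: MISS, evict bat. Cache (old->new): [mango plum]
  20. access mango: HIT. Cache (old->new): [mango plum]
  21. access mango: HIT. Cache (old->new): [mango plum]
  22. access mango: HIT. Cache (old->new): [mango plum]
  23. access mango: HIT. Cache (old->new): [mango plum]
Total: 8 hits, 15 misses, 13 evictions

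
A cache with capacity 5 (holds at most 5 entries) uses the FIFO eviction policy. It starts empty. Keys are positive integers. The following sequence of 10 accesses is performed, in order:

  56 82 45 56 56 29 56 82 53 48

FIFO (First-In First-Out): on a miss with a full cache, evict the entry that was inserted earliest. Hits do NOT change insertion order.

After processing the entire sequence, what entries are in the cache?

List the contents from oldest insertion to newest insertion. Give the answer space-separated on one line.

Answer: 82 45 29 53 48

Derivation:
FIFO simulation (capacity=5):
  1. access 56: MISS. Cache (old->new): [56]
  2. access 82: MISS. Cache (old->new): [56 82]
  3. access 45: MISS. Cache (old->new): [56 82 45]
  4. access 56: HIT. Cache (old->new): [56 82 45]
  5. access 56: HIT. Cache (old->new): [56 82 45]
  6. access 29: MISS. Cache (old->new): [56 82 45 29]
  7. access 56: HIT. Cache (old->new): [56 82 45 29]
  8. access 82: HIT. Cache (old->new): [56 82 45 29]
  9. access 53: MISS. Cache (old->new): [56 82 45 29 53]
  10. access 48: MISS, evict 56. Cache (old->new): [82 45 29 53 48]
Total: 4 hits, 6 misses, 1 evictions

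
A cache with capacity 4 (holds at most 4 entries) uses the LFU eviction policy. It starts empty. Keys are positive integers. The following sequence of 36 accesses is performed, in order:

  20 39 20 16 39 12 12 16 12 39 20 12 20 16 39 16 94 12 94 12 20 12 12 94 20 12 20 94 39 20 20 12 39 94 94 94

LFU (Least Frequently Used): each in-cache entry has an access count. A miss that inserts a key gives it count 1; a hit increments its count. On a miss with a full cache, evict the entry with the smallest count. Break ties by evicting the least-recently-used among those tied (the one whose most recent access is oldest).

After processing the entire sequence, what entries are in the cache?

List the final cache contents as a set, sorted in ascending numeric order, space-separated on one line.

LFU simulation (capacity=4):
  1. access 20: MISS. Cache: [20(c=1)]
  2. access 39: MISS. Cache: [20(c=1) 39(c=1)]
  3. access 20: HIT, count now 2. Cache: [39(c=1) 20(c=2)]
  4. access 16: MISS. Cache: [39(c=1) 16(c=1) 20(c=2)]
  5. access 39: HIT, count now 2. Cache: [16(c=1) 20(c=2) 39(c=2)]
  6. access 12: MISS. Cache: [16(c=1) 12(c=1) 20(c=2) 39(c=2)]
  7. access 12: HIT, count now 2. Cache: [16(c=1) 20(c=2) 39(c=2) 12(c=2)]
  8. access 16: HIT, count now 2. Cache: [20(c=2) 39(c=2) 12(c=2) 16(c=2)]
  9. access 12: HIT, count now 3. Cache: [20(c=2) 39(c=2) 16(c=2) 12(c=3)]
  10. access 39: HIT, count now 3. Cache: [20(c=2) 16(c=2) 12(c=3) 39(c=3)]
  11. access 20: HIT, count now 3. Cache: [16(c=2) 12(c=3) 39(c=3) 20(c=3)]
  12. access 12: HIT, count now 4. Cache: [16(c=2) 39(c=3) 20(c=3) 12(c=4)]
  13. access 20: HIT, count now 4. Cache: [16(c=2) 39(c=3) 12(c=4) 20(c=4)]
  14. access 16: HIT, count now 3. Cache: [39(c=3) 16(c=3) 12(c=4) 20(c=4)]
  15. access 39: HIT, count now 4. Cache: [16(c=3) 12(c=4) 20(c=4) 39(c=4)]
  16. access 16: HIT, count now 4. Cache: [12(c=4) 20(c=4) 39(c=4) 16(c=4)]
  17. access 94: MISS, evict 12(c=4). Cache: [94(c=1) 20(c=4) 39(c=4) 16(c=4)]
  18. access 12: MISS, evict 94(c=1). Cache: [12(c=1) 20(c=4) 39(c=4) 16(c=4)]
  19. access 94: MISS, evict 12(c=1). Cache: [94(c=1) 20(c=4) 39(c=4) 16(c=4)]
  20. access 12: MISS, evict 94(c=1). Cache: [12(c=1) 20(c=4) 39(c=4) 16(c=4)]
  21. access 20: HIT, count now 5. Cache: [12(c=1) 39(c=4) 16(c=4) 20(c=5)]
  22. access 12: HIT, count now 2. Cache: [12(c=2) 39(c=4) 16(c=4) 20(c=5)]
  23. access 12: HIT, count now 3. Cache: [12(c=3) 39(c=4) 16(c=4) 20(c=5)]
  24. access 94: MISS, evict 12(c=3). Cache: [94(c=1) 39(c=4) 16(c=4) 20(c=5)]
  25. access 20: HIT, count now 6. Cache: [94(c=1) 39(c=4) 16(c=4) 20(c=6)]
  26. access 12: MISS, evict 94(c=1). Cache: [12(c=1) 39(c=4) 16(c=4) 20(c=6)]
  27. access 20: HIT, count now 7. Cache: [12(c=1) 39(c=4) 16(c=4) 20(c=7)]
  28. access 94: MISS, evict 12(c=1). Cache: [94(c=1) 39(c=4) 16(c=4) 20(c=7)]
  29. access 39: HIT, count now 5. Cache: [94(c=1) 16(c=4) 39(c=5) 20(c=7)]
  30. access 20: HIT, count now 8. Cache: [94(c=1) 16(c=4) 39(c=5) 20(c=8)]
  31. access 20: HIT, count now 9. Cache: [94(c=1) 16(c=4) 39(c=5) 20(c=9)]
  32. access 12: MISS, evict 94(c=1). Cache: [12(c=1) 16(c=4) 39(c=5) 20(c=9)]
  33. access 39: HIT, count now 6. Cache: [12(c=1) 16(c=4) 39(c=6) 20(c=9)]
  34. access 94: MISS, evict 12(c=1). Cache: [94(c=1) 16(c=4) 39(c=6) 20(c=9)]
  35. access 94: HIT, count now 2. Cache: [94(c=2) 16(c=4) 39(c=6) 20(c=9)]
  36. access 94: HIT, count now 3. Cache: [94(c=3) 16(c=4) 39(c=6) 20(c=9)]
Total: 23 hits, 13 misses, 9 evictions

Answer: 16 20 39 94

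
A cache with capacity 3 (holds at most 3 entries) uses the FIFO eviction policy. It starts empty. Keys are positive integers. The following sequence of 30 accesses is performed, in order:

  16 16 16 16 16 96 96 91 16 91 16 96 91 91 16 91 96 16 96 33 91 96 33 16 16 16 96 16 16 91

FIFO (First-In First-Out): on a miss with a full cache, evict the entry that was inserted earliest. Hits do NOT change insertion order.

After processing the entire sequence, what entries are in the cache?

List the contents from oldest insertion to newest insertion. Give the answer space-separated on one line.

FIFO simulation (capacity=3):
  1. access 16: MISS. Cache (old->new): [16]
  2. access 16: HIT. Cache (old->new): [16]
  3. access 16: HIT. Cache (old->new): [16]
  4. access 16: HIT. Cache (old->new): [16]
  5. access 16: HIT. Cache (old->new): [16]
  6. access 96: MISS. Cache (old->new): [16 96]
  7. access 96: HIT. Cache (old->new): [16 96]
  8. access 91: MISS. Cache (old->new): [16 96 91]
  9. access 16: HIT. Cache (old->new): [16 96 91]
  10. access 91: HIT. Cache (old->new): [16 96 91]
  11. access 16: HIT. Cache (old->new): [16 96 91]
  12. access 96: HIT. Cache (old->new): [16 96 91]
  13. access 91: HIT. Cache (old->new): [16 96 91]
  14. access 91: HIT. Cache (old->new): [16 96 91]
  15. access 16: HIT. Cache (old->new): [16 96 91]
  16. access 91: HIT. Cache (old->new): [16 96 91]
  17. access 96: HIT. Cache (old->new): [16 96 91]
  18. access 16: HIT. Cache (old->new): [16 96 91]
  19. access 96: HIT. Cache (old->new): [16 96 91]
  20. access 33: MISS, evict 16. Cache (old->new): [96 91 33]
  21. access 91: HIT. Cache (old->new): [96 91 33]
  22. access 96: HIT. Cache (old->new): [96 91 33]
  23. access 33: HIT. Cache (old->new): [96 91 33]
  24. access 16: MISS, evict 96. Cache (old->new): [91 33 16]
  25. access 16: HIT. Cache (old->new): [91 33 16]
  26. access 16: HIT. Cache (old->new): [91 33 16]
  27. access 96: MISS, evict 91. Cache (old->new): [33 16 96]
  28. access 16: HIT. Cache (old->new): [33 16 96]
  29. access 16: HIT. Cache (old->new): [33 16 96]
  30. access 91: MISS, evict 33. Cache (old->new): [16 96 91]
Total: 23 hits, 7 misses, 4 evictions

Answer: 16 96 91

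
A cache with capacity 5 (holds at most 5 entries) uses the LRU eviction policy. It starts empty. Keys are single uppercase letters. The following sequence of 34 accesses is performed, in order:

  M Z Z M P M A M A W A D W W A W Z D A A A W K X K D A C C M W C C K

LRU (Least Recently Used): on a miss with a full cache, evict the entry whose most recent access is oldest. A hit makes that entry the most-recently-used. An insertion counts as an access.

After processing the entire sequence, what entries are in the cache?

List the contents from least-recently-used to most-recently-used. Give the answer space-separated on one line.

Answer: A M W C K

Derivation:
LRU simulation (capacity=5):
  1. access M: MISS. Cache (LRU->MRU): [M]
  2. access Z: MISS. Cache (LRU->MRU): [M Z]
  3. access Z: HIT. Cache (LRU->MRU): [M Z]
  4. access M: HIT. Cache (LRU->MRU): [Z M]
  5. access P: MISS. Cache (LRU->MRU): [Z M P]
  6. access M: HIT. Cache (LRU->MRU): [Z P M]
  7. access A: MISS. Cache (LRU->MRU): [Z P M A]
  8. access M: HIT. Cache (LRU->MRU): [Z P A M]
  9. access A: HIT. Cache (LRU->MRU): [Z P M A]
  10. access W: MISS. Cache (LRU->MRU): [Z P M A W]
  11. access A: HIT. Cache (LRU->MRU): [Z P M W A]
  12. access D: MISS, evict Z. Cache (LRU->MRU): [P M W A D]
  13. access W: HIT. Cache (LRU->MRU): [P M A D W]
  14. access W: HIT. Cache (LRU->MRU): [P M A D W]
  15. access A: HIT. Cache (LRU->MRU): [P M D W A]
  16. access W: HIT. Cache (LRU->MRU): [P M D A W]
  17. access Z: MISS, evict P. Cache (LRU->MRU): [M D A W Z]
  18. access D: HIT. Cache (LRU->MRU): [M A W Z D]
  19. access A: HIT. Cache (LRU->MRU): [M W Z D A]
  20. access A: HIT. Cache (LRU->MRU): [M W Z D A]
  21. access A: HIT. Cache (LRU->MRU): [M W Z D A]
  22. access W: HIT. Cache (LRU->MRU): [M Z D A W]
  23. access K: MISS, evict M. Cache (LRU->MRU): [Z D A W K]
  24. access X: MISS, evict Z. Cache (LRU->MRU): [D A W K X]
  25. access K: HIT. Cache (LRU->MRU): [D A W X K]
  26. access D: HIT. Cache (LRU->MRU): [A W X K D]
  27. access A: HIT. Cache (LRU->MRU): [W X K D A]
  28. access C: MISS, evict W. Cache (LRU->MRU): [X K D A C]
  29. access C: HIT. Cache (LRU->MRU): [X K D A C]
  30. access M: MISS, evict X. Cache (LRU->MRU): [K D A C M]
  31. access W: MISS, evict K. Cache (LRU->MRU): [D A C M W]
  32. access C: HIT. Cache (LRU->MRU): [D A M W C]
  33. access C: HIT. Cache (LRU->MRU): [D A M W C]
  34. access K: MISS, evict D. Cache (LRU->MRU): [A M W C K]
Total: 21 hits, 13 misses, 8 evictions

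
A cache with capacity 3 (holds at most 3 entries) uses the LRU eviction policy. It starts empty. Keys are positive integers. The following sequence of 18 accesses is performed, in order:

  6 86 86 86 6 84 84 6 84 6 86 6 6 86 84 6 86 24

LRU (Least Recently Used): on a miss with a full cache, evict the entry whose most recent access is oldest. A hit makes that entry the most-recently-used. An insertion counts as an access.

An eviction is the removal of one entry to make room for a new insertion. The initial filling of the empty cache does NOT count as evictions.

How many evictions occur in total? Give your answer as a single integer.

LRU simulation (capacity=3):
  1. access 6: MISS. Cache (LRU->MRU): [6]
  2. access 86: MISS. Cache (LRU->MRU): [6 86]
  3. access 86: HIT. Cache (LRU->MRU): [6 86]
  4. access 86: HIT. Cache (LRU->MRU): [6 86]
  5. access 6: HIT. Cache (LRU->MRU): [86 6]
  6. access 84: MISS. Cache (LRU->MRU): [86 6 84]
  7. access 84: HIT. Cache (LRU->MRU): [86 6 84]
  8. access 6: HIT. Cache (LRU->MRU): [86 84 6]
  9. access 84: HIT. Cache (LRU->MRU): [86 6 84]
  10. access 6: HIT. Cache (LRU->MRU): [86 84 6]
  11. access 86: HIT. Cache (LRU->MRU): [84 6 86]
  12. access 6: HIT. Cache (LRU->MRU): [84 86 6]
  13. access 6: HIT. Cache (LRU->MRU): [84 86 6]
  14. access 86: HIT. Cache (LRU->MRU): [84 6 86]
  15. access 84: HIT. Cache (LRU->MRU): [6 86 84]
  16. access 6: HIT. Cache (LRU->MRU): [86 84 6]
  17. access 86: HIT. Cache (LRU->MRU): [84 6 86]
  18. access 24: MISS, evict 84. Cache (LRU->MRU): [6 86 24]
Total: 14 hits, 4 misses, 1 evictions

Answer: 1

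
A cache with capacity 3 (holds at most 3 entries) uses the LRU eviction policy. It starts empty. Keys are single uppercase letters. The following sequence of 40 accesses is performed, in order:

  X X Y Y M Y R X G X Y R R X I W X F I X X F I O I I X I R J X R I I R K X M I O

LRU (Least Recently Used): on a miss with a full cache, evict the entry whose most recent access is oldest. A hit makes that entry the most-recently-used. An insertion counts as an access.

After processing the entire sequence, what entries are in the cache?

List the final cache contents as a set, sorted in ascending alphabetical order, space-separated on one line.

Answer: I M O

Derivation:
LRU simulation (capacity=3):
  1. access X: MISS. Cache (LRU->MRU): [X]
  2. access X: HIT. Cache (LRU->MRU): [X]
  3. access Y: MISS. Cache (LRU->MRU): [X Y]
  4. access Y: HIT. Cache (LRU->MRU): [X Y]
  5. access M: MISS. Cache (LRU->MRU): [X Y M]
  6. access Y: HIT. Cache (LRU->MRU): [X M Y]
  7. access R: MISS, evict X. Cache (LRU->MRU): [M Y R]
  8. access X: MISS, evict M. Cache (LRU->MRU): [Y R X]
  9. access G: MISS, evict Y. Cache (LRU->MRU): [R X G]
  10. access X: HIT. Cache (LRU->MRU): [R G X]
  11. access Y: MISS, evict R. Cache (LRU->MRU): [G X Y]
  12. access R: MISS, evict G. Cache (LRU->MRU): [X Y R]
  13. access R: HIT. Cache (LRU->MRU): [X Y R]
  14. access X: HIT. Cache (LRU->MRU): [Y R X]
  15. access I: MISS, evict Y. Cache (LRU->MRU): [R X I]
  16. access W: MISS, evict R. Cache (LRU->MRU): [X I W]
  17. access X: HIT. Cache (LRU->MRU): [I W X]
  18. access F: MISS, evict I. Cache (LRU->MRU): [W X F]
  19. access I: MISS, evict W. Cache (LRU->MRU): [X F I]
  20. access X: HIT. Cache (LRU->MRU): [F I X]
  21. access X: HIT. Cache (LRU->MRU): [F I X]
  22. access F: HIT. Cache (LRU->MRU): [I X F]
  23. access I: HIT. Cache (LRU->MRU): [X F I]
  24. access O: MISS, evict X. Cache (LRU->MRU): [F I O]
  25. access I: HIT. Cache (LRU->MRU): [F O I]
  26. access I: HIT. Cache (LRU->MRU): [F O I]
  27. access X: MISS, evict F. Cache (LRU->MRU): [O I X]
  28. access I: HIT. Cache (LRU->MRU): [O X I]
  29. access R: MISS, evict O. Cache (LRU->MRU): [X I R]
  30. access J: MISS, evict X. Cache (LRU->MRU): [I R J]
  31. access X: MISS, evict I. Cache (LRU->MRU): [R J X]
  32. access R: HIT. Cache (LRU->MRU): [J X R]
  33. access I: MISS, evict J. Cache (LRU->MRU): [X R I]
  34. access I: HIT. Cache (LRU->MRU): [X R I]
  35. access R: HIT. Cache (LRU->MRU): [X I R]
  36. access K: MISS, evict X. Cache (LRU->MRU): [I R K]
  37. access X: MISS, evict I. Cache (LRU->MRU): [R K X]
  38. access M: MISS, evict R. Cache (LRU->MRU): [K X M]
  39. access I: MISS, evict K. Cache (LRU->MRU): [X M I]
  40. access O: MISS, evict X. Cache (LRU->MRU): [M I O]
Total: 17 hits, 23 misses, 20 evictions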